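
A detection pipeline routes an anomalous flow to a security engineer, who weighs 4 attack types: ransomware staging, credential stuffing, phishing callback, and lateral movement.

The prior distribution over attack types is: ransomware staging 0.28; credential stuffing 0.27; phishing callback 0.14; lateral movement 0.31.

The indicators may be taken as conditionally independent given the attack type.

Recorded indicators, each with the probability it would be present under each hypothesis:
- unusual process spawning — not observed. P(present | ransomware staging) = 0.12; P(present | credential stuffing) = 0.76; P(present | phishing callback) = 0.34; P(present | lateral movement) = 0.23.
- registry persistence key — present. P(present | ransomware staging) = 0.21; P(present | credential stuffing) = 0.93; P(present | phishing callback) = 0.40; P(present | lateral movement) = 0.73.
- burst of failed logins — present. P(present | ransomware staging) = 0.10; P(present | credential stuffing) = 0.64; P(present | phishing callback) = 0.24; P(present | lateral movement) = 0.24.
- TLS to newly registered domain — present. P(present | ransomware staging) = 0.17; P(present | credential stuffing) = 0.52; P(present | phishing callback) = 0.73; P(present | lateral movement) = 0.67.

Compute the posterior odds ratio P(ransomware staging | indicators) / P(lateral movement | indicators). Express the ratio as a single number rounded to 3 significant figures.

0.0314

Unnormalized posterior weight (prior times the indicator likelihoods) for each of the two hypotheses (using 1 − P(present | H) for each absent indicator):
  ransomware staging: 0.28 × (1 − 0.12) × 0.21 × 0.10 × 0.17 = 0.00087965
  lateral movement: 0.31 × (1 − 0.23) × 0.73 × 0.24 × 0.67 = 0.02802
Odds(ransomware staging : lateral movement) = 0.00087965 / 0.02802 ≈ 0.0314.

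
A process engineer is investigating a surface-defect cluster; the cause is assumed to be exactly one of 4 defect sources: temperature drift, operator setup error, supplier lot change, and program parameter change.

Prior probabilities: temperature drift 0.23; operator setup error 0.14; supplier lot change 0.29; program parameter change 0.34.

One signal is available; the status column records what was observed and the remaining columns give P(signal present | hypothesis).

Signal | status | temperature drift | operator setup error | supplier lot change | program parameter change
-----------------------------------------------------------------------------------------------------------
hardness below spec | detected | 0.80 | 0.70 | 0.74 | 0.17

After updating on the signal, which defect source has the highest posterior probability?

supplier lot change

By Bayes' rule, the unnormalized weight for each hypothesis is prior × likelihood:
  temperature drift: 0.23 × 0.80 = 0.184
  operator setup error: 0.14 × 0.70 = 0.098
  supplier lot change: 0.29 × 0.74 = 0.2146
  program parameter change: 0.34 × 0.17 = 0.0578
Marginal likelihood of the evidence = 0.5544.
P(temperature drift | evidence) ≈ 0.184 / 0.5544 ≈ 0.332
P(operator setup error | evidence) ≈ 0.098 / 0.5544 ≈ 0.177
P(supplier lot change | evidence) ≈ 0.2146 / 0.5544 ≈ 0.387
P(program parameter change | evidence) ≈ 0.0578 / 0.5544 ≈ 0.104
The largest is 0.387, so supplier lot change is most probable.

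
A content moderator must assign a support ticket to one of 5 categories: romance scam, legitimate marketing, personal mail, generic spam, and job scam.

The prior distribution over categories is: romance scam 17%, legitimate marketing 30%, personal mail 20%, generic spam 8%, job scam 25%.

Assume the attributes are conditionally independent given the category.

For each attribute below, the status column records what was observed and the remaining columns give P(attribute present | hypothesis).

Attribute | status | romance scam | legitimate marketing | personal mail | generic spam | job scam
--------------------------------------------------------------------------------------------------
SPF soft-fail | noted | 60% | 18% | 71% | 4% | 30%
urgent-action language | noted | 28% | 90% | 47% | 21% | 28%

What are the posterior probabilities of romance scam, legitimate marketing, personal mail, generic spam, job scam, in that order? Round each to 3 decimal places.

For each hypothesis, the unnormalized posterior weight is prior × product of the attribute likelihoods:
  romance scam: 0.17 × 0.60 × 0.28 = 0.02856
  legitimate marketing: 0.30 × 0.18 × 0.90 = 0.0486
  personal mail: 0.20 × 0.71 × 0.47 = 0.06674
  generic spam: 0.08 × 0.04 × 0.21 = 0.000672
  job scam: 0.25 × 0.30 × 0.28 = 0.021
Normalizing constant Z = 0.02856 + 0.0486 + 0.06674 + 0.000672 + 0.021 = 0.16557.
P(romance scam | evidence) = 0.02856 / 0.16557 ≈ 0.172
P(legitimate marketing | evidence) = 0.0486 / 0.16557 ≈ 0.294
P(personal mail | evidence) = 0.06674 / 0.16557 ≈ 0.403
P(generic spam | evidence) = 0.000672 / 0.16557 ≈ 0.004
P(job scam | evidence) = 0.021 / 0.16557 ≈ 0.127

0.172, 0.294, 0.403, 0.004, 0.127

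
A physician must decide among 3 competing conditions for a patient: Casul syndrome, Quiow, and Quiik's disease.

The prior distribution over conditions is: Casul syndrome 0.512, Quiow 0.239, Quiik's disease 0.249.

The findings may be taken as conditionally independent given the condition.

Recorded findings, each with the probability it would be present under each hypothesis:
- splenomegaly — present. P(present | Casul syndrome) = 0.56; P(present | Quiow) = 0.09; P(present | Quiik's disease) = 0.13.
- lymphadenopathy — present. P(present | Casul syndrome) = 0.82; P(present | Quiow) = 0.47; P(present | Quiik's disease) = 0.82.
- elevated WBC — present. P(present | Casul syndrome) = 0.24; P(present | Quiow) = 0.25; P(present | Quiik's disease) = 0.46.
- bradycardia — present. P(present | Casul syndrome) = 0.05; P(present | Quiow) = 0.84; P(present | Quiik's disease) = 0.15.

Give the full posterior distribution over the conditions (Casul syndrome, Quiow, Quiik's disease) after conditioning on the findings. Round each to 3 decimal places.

0.416, 0.313, 0.270

By Bayes' rule with conditional independence, the unnormalized weight for each hypothesis is prior × ∏ likelihoods:
  Casul syndrome: 0.512 × 0.56 × 0.82 × 0.24 × 0.05 = 0.0028213
  Quiow: 0.239 × 0.09 × 0.47 × 0.25 × 0.84 = 0.002123
  Quiik's disease: 0.249 × 0.13 × 0.82 × 0.46 × 0.15 = 0.0018315
Normalizing constant Z = 0.0028213 + 0.002123 + 0.0018315 = 0.0067759.
P(Casul syndrome | evidence) = 0.0028213 / 0.0067759 ≈ 0.416
P(Quiow | evidence) = 0.002123 / 0.0067759 ≈ 0.313
P(Quiik's disease | evidence) = 0.0018315 / 0.0067759 ≈ 0.270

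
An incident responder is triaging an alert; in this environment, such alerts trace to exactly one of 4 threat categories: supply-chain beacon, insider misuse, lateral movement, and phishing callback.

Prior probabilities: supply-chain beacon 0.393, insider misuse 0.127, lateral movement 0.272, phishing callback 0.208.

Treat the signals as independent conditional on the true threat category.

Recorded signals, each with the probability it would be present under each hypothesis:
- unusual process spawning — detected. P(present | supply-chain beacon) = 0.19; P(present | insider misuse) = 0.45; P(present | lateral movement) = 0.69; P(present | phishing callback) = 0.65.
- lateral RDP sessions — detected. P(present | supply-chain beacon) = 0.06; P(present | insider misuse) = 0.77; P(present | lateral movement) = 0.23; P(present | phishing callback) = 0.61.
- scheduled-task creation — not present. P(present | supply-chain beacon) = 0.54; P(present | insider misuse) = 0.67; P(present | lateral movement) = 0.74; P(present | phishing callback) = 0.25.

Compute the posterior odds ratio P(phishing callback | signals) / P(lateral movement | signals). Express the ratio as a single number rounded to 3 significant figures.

Unnormalized posterior weight (prior times the signal likelihoods) for each of the two hypotheses (using 1 − P(present | H) for each absent signal):
  phishing callback: 0.208 × 0.65 × 0.61 × (1 − 0.25) = 0.061854
  lateral movement: 0.272 × 0.69 × 0.23 × (1 − 0.74) = 0.011223
Posterior odds = 0.061854 / 0.011223 ≈ 5.51.

5.51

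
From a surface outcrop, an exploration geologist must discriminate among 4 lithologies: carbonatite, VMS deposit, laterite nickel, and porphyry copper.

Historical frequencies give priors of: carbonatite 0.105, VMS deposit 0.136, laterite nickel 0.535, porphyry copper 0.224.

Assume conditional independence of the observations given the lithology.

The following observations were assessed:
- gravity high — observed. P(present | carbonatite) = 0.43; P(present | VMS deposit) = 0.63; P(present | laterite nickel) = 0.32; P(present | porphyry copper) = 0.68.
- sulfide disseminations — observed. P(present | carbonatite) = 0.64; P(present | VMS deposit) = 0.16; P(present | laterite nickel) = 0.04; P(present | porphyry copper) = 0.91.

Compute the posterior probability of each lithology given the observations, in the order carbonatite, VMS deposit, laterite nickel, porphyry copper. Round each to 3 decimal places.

0.154, 0.073, 0.036, 0.737

Multiply each prior by the joint likelihood of the evidence pattern:
  carbonatite: 0.105 × 0.43 × 0.64 = 0.028896
  VMS deposit: 0.136 × 0.63 × 0.16 = 0.013709
  laterite nickel: 0.535 × 0.32 × 0.04 = 0.006848
  porphyry copper: 0.224 × 0.68 × 0.91 = 0.13861
Marginal likelihood of the evidence = 0.18806.
P(carbonatite | evidence) = 0.028896 / 0.18806 ≈ 0.154
P(VMS deposit | evidence) = 0.013709 / 0.18806 ≈ 0.073
P(laterite nickel | evidence) = 0.006848 / 0.18806 ≈ 0.036
P(porphyry copper | evidence) = 0.13861 / 0.18806 ≈ 0.737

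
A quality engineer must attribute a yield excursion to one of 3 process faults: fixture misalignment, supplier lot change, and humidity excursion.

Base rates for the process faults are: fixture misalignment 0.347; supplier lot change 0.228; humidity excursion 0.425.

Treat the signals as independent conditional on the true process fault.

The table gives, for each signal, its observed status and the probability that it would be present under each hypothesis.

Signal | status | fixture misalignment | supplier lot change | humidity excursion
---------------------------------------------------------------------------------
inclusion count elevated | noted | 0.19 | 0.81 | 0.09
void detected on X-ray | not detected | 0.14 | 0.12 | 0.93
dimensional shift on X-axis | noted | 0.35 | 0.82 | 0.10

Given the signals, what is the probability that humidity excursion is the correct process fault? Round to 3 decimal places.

0.002

Multiply each prior by the joint likelihood of the signal pattern (using 1 − P(present | H) for each absent signal):
  fixture misalignment: 0.347 × 0.19 × (1 − 0.14) × 0.35 = 0.019845
  supplier lot change: 0.228 × 0.81 × (1 − 0.12) × 0.82 = 0.13327
  humidity excursion: 0.425 × 0.09 × (1 − 0.93) × 0.10 = 0.00026775
The unnormalized weights sum to 0.15338.
P(humidity excursion | evidence) = 0.00026775 / 0.15338 ≈ 0.002.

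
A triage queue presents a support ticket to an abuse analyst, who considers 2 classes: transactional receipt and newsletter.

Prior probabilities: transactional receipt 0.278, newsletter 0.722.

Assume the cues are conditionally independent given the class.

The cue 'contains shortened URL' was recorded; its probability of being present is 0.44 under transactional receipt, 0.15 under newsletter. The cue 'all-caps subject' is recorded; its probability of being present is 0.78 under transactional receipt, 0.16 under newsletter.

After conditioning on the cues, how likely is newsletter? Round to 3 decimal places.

Multiply each prior by the joint likelihood of the cue pattern:
  transactional receipt: 0.278 × 0.44 × 0.78 = 0.09541
  newsletter: 0.722 × 0.15 × 0.16 = 0.017328
The unnormalized weights sum to 0.11274.
P(newsletter | evidence) = 0.017328 / 0.11274 ≈ 0.154.

0.154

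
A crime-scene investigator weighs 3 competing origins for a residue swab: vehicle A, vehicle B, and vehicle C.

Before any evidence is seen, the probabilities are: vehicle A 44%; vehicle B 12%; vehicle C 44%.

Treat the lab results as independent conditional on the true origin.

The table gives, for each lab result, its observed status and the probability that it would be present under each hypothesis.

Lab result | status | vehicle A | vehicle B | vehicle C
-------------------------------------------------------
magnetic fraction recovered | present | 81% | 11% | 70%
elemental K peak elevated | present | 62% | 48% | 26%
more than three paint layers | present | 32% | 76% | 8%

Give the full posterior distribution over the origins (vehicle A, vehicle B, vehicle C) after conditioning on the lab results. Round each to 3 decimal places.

By Bayes' rule with conditional independence, the unnormalized weight for each hypothesis is prior × ∏ likelihoods:
  vehicle A: 0.44 × 0.81 × 0.62 × 0.32 = 0.07071
  vehicle B: 0.12 × 0.11 × 0.48 × 0.76 = 0.0048154
  vehicle C: 0.44 × 0.70 × 0.26 × 0.08 = 0.0064064
The unnormalized weights sum to 0.081932.
P(vehicle A | evidence) = 0.07071 / 0.081932 ≈ 0.863
P(vehicle B | evidence) = 0.0048154 / 0.081932 ≈ 0.059
P(vehicle C | evidence) = 0.0064064 / 0.081932 ≈ 0.078

0.863, 0.059, 0.078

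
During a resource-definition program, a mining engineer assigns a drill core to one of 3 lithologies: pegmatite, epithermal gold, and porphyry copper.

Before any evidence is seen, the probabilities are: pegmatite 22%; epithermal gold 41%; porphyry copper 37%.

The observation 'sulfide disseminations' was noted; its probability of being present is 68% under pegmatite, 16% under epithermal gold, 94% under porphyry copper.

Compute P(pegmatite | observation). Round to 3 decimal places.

0.266

By Bayes' rule, the unnormalized weight for each hypothesis is prior × likelihood:
  pegmatite: 0.22 × 0.68 = 0.1496
  epithermal gold: 0.41 × 0.16 = 0.0656
  porphyry copper: 0.37 × 0.94 = 0.3478
The unnormalized weights sum to 0.563.
P(pegmatite | evidence) = 0.1496 / 0.563 ≈ 0.266.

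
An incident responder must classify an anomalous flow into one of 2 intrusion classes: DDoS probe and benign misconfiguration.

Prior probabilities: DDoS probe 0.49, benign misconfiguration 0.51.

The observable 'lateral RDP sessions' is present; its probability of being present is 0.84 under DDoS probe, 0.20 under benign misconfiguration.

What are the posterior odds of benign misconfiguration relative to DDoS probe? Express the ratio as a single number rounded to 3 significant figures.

0.248

The normalizing constant cancels in an odds ratio, so compute prior × likelihood for the two hypotheses only:
  benign misconfiguration: 0.51 × 0.20 = 0.102
  DDoS probe: 0.49 × 0.84 = 0.4116
Posterior odds = 0.102 / 0.4116 ≈ 0.248.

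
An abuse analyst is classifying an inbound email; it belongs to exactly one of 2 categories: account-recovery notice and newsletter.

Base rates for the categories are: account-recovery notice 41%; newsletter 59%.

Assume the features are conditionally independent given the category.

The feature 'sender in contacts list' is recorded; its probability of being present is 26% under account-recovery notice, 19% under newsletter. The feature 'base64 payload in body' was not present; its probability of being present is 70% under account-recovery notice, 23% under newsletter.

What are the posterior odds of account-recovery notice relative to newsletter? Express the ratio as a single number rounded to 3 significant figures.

0.370

Unnormalized posterior weight (prior times the feature likelihoods) for each of the two hypotheses (using 1 − P(present | H) for each absent feature):
  account-recovery notice: 0.41 × 0.26 × (1 − 0.70) = 0.03198
  newsletter: 0.59 × 0.19 × (1 − 0.23) = 0.086317
Posterior odds = 0.03198 / 0.086317 ≈ 0.370.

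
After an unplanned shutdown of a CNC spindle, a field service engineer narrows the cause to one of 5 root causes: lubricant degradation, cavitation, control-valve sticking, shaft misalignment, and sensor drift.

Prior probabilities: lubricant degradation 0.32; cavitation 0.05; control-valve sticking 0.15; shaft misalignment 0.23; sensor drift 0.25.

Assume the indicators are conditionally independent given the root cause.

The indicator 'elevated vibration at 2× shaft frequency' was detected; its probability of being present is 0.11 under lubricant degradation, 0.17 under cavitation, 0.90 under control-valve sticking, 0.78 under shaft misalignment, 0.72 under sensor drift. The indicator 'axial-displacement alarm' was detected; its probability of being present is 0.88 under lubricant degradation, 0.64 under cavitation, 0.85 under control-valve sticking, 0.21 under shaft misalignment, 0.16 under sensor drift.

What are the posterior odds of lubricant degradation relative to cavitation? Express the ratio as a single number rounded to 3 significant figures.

5.69

The normalizing constant cancels in an odds ratio, so compute prior × likelihood for the two hypotheses only:
  lubricant degradation: 0.32 × 0.11 × 0.88 = 0.030976
  cavitation: 0.05 × 0.17 × 0.64 = 0.00544
Posterior odds = 0.030976 / 0.00544 ≈ 5.69.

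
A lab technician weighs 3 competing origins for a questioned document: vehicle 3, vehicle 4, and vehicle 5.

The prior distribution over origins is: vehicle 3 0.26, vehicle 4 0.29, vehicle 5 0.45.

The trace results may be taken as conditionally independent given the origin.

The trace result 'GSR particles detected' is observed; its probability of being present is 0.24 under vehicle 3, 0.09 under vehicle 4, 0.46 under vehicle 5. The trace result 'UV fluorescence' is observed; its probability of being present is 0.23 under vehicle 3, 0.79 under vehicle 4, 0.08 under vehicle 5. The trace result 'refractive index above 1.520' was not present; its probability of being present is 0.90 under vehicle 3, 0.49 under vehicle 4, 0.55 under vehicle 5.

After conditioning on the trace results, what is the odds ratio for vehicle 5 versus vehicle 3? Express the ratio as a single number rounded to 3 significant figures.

5.19

The normalizing constant cancels in an odds ratio, so compute prior × likelihood for the two hypotheses only (using 1 − P(present | H) for each absent trace result):
  vehicle 5: 0.45 × 0.46 × 0.08 × (1 − 0.55) = 0.007452
  vehicle 3: 0.26 × 0.24 × 0.23 × (1 − 0.90) = 0.0014352
Posterior odds = 0.007452 / 0.0014352 ≈ 5.19.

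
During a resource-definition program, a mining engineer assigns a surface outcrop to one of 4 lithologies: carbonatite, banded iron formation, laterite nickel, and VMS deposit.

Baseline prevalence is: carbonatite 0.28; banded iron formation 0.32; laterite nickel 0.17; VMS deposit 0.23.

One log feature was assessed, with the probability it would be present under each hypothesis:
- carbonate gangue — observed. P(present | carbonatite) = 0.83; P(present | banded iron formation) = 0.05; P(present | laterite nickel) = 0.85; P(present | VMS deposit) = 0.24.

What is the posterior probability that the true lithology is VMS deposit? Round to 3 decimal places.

By Bayes' rule, the unnormalized weight for each hypothesis is prior × likelihood:
  carbonatite: 0.28 × 0.83 = 0.2324
  banded iron formation: 0.32 × 0.05 = 0.016
  laterite nickel: 0.17 × 0.85 = 0.1445
  VMS deposit: 0.23 × 0.24 = 0.0552
Marginal likelihood of the evidence = 0.4481.
P(VMS deposit | evidence) = 0.0552 / 0.4481 ≈ 0.123.

0.123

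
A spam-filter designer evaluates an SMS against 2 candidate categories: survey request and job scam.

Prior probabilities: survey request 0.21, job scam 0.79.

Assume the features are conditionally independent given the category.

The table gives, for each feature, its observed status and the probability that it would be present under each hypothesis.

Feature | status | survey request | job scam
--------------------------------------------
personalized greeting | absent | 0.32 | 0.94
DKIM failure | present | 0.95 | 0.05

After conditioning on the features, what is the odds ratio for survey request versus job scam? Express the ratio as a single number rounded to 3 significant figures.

The normalizing constant cancels in an odds ratio, so compute prior × likelihood for the two hypotheses only (using 1 − P(present | H) for each absent feature):
  survey request: 0.21 × (1 − 0.32) × 0.95 = 0.13566
  job scam: 0.79 × (1 − 0.94) × 0.05 = 0.00237
Odds(survey request : job scam) = 0.13566 / 0.00237 ≈ 57.2.

57.2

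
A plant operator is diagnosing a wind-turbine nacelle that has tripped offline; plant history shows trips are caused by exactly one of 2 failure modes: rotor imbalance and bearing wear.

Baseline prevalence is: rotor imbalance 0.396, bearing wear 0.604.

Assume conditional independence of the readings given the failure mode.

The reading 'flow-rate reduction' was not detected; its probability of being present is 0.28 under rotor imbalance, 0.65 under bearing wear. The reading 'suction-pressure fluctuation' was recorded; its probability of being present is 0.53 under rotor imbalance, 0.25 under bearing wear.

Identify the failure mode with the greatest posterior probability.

For each hypothesis, the unnormalized posterior weight is prior × product of the reading likelihoods (using 1 − P(present | H) for each absent reading):
  rotor imbalance: 0.396 × (1 − 0.28) × 0.53 = 0.15111
  bearing wear: 0.604 × (1 − 0.65) × 0.25 = 0.05285
Normalizing constant Z = 0.15111 + 0.05285 = 0.20396.
P(rotor imbalance | evidence) ≈ 0.15111 / 0.20396 ≈ 0.741
P(bearing wear | evidence) ≈ 0.05285 / 0.20396 ≈ 0.259
The largest is 0.741, so rotor imbalance is most probable.

rotor imbalance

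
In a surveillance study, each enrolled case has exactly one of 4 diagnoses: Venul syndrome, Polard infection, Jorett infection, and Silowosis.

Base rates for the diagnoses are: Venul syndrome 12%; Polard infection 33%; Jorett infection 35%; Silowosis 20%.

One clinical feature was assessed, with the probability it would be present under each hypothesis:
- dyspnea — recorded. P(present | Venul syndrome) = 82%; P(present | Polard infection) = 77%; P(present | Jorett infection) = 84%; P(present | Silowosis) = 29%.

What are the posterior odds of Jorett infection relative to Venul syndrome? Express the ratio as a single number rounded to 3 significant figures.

Unnormalized posterior weight (prior times the clinical feature likelihood) for each of the two hypotheses:
  Jorett infection: 0.35 × 0.84 = 0.294
  Venul syndrome: 0.12 × 0.82 = 0.0984
Posterior odds = 0.294 / 0.0984 ≈ 2.99.

2.99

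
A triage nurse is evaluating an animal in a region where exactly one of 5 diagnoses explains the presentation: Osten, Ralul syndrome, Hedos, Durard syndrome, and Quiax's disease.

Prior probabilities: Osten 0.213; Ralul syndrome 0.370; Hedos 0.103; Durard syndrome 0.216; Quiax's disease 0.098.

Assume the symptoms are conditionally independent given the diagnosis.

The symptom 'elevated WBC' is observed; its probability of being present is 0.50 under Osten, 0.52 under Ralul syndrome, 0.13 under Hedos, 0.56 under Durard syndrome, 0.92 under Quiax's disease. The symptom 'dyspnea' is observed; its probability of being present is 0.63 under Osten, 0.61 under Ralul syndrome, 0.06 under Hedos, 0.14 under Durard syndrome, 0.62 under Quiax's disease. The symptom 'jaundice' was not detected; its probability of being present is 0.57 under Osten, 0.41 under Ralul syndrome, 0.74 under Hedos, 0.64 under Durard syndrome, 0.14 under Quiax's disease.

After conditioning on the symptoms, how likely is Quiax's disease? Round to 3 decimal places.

For each hypothesis, the unnormalized posterior weight is prior × product of the symptom likelihoods (using 1 − P(present | H) for each absent symptom):
  Osten: 0.213 × 0.50 × 0.63 × (1 − 0.57) = 0.028851
  Ralul syndrome: 0.370 × 0.52 × 0.61 × (1 − 0.41) = 0.069245
  Hedos: 0.103 × 0.13 × 0.06 × (1 − 0.74) = 0.00020888
  Durard syndrome: 0.216 × 0.56 × 0.14 × (1 − 0.64) = 0.0060964
  Quiax's disease: 0.098 × 0.92 × 0.62 × (1 − 0.14) = 0.048073
Normalizing constant Z = 0.028851 + 0.069245 + 0.00020888 + 0.0060964 + 0.048073 = 0.15247.
P(Quiax's disease | evidence) = 0.048073 / 0.15247 ≈ 0.315.

0.315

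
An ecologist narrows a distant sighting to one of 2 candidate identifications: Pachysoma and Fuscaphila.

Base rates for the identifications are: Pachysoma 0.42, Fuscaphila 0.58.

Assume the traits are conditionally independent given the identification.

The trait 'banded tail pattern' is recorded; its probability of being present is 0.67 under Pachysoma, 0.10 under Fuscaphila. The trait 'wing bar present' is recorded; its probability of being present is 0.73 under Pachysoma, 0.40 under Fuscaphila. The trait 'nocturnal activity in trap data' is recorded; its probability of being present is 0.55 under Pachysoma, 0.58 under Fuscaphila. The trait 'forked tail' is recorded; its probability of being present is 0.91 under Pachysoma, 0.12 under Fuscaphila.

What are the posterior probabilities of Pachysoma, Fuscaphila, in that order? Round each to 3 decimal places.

By Bayes' rule with conditional independence, the unnormalized weight for each hypothesis is prior × ∏ likelihoods:
  Pachysoma: 0.42 × 0.67 × 0.73 × 0.55 × 0.91 = 0.10281
  Fuscaphila: 0.58 × 0.10 × 0.40 × 0.58 × 0.12 = 0.0016147
Marginal likelihood of the evidence = 0.10443.
P(Pachysoma | evidence) = 0.10281 / 0.10443 ≈ 0.985
P(Fuscaphila | evidence) = 0.0016147 / 0.10443 ≈ 0.015

0.985, 0.015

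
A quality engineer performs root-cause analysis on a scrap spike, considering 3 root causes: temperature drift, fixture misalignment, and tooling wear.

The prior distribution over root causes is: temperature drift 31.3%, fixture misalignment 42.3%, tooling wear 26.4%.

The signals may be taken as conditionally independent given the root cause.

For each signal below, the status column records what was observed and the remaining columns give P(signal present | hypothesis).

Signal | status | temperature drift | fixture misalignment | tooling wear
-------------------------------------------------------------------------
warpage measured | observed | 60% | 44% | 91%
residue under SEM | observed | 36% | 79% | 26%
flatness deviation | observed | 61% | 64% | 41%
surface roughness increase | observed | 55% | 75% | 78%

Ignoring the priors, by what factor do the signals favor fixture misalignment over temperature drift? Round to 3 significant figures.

Take the product of per-signal likelihoods under each hypothesis, then divide.
  fixture misalignment: 0.44 × 0.79 × 0.64 × 0.75 = 0.16685
  temperature drift: 0.60 × 0.36 × 0.61 × 0.55 = 0.072468
Bayes factor = 0.16685 / 0.072468 ≈ 2.30

2.30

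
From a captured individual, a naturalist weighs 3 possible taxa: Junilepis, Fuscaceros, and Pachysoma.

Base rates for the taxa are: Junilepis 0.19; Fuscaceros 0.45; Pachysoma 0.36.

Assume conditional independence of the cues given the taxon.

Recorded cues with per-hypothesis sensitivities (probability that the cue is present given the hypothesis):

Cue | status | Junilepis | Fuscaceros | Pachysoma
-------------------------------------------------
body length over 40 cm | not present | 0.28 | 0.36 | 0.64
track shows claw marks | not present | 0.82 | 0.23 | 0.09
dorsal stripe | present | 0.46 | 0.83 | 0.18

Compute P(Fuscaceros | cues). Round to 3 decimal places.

0.850

By Bayes' rule with conditional independence, the unnormalized weight for each hypothesis is prior × ∏ likelihoods (using 1 − P(present | H) for each absent cue):
  Junilepis: 0.19 × (1 − 0.28) × (1 − 0.82) × 0.46 = 0.011327
  Fuscaceros: 0.45 × (1 − 0.36) × (1 − 0.23) × 0.83 = 0.18406
  Pachysoma: 0.36 × (1 − 0.64) × (1 − 0.09) × 0.18 = 0.021228
The unnormalized weights sum to 0.21662.
P(Fuscaceros | evidence) = 0.18406 / 0.21662 ≈ 0.850.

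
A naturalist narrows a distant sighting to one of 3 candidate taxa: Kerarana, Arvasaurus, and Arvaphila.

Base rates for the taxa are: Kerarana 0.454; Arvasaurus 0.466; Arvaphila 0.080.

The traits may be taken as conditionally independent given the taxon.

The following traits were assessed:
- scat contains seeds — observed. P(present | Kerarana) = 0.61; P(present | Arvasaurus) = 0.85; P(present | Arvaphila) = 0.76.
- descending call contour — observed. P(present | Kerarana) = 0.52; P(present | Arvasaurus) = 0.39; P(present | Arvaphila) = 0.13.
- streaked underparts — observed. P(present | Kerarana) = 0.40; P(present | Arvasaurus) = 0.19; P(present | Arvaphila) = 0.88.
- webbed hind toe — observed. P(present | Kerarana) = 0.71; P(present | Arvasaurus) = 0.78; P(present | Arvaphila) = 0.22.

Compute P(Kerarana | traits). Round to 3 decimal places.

0.626

By Bayes' rule with conditional independence, the unnormalized weight for each hypothesis is prior × ∏ likelihoods:
  Kerarana: 0.454 × 0.61 × 0.52 × 0.40 × 0.71 = 0.040898
  Arvasaurus: 0.466 × 0.85 × 0.39 × 0.19 × 0.78 = 0.022894
  Arvaphila: 0.080 × 0.76 × 0.13 × 0.88 × 0.22 = 0.0015302
Marginal likelihood of the evidence = 0.065323.
P(Kerarana | evidence) = 0.040898 / 0.065323 ≈ 0.626.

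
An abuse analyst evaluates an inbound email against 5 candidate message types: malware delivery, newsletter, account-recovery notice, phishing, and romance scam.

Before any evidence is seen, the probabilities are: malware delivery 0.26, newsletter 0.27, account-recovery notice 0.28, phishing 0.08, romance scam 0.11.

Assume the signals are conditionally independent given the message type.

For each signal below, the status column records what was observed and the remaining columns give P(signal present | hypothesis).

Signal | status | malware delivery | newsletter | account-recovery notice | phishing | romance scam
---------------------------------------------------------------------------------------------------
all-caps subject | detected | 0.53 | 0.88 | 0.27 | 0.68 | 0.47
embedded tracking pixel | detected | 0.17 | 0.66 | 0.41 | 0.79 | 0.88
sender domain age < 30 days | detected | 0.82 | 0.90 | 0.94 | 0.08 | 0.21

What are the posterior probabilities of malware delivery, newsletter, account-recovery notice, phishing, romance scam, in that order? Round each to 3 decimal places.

0.095, 0.697, 0.144, 0.017, 0.047

By Bayes' rule with conditional independence, the unnormalized weight for each hypothesis is prior × ∏ likelihoods:
  malware delivery: 0.26 × 0.53 × 0.17 × 0.82 = 0.019209
  newsletter: 0.27 × 0.88 × 0.66 × 0.90 = 0.14113
  account-recovery notice: 0.28 × 0.27 × 0.41 × 0.94 = 0.029136
  phishing: 0.08 × 0.68 × 0.79 × 0.08 = 0.0034381
  romance scam: 0.11 × 0.47 × 0.88 × 0.21 = 0.0095542
Marginal likelihood of the evidence = 0.20247.
P(malware delivery | evidence) = 0.019209 / 0.20247 ≈ 0.095
P(newsletter | evidence) = 0.14113 / 0.20247 ≈ 0.697
P(account-recovery notice | evidence) = 0.029136 / 0.20247 ≈ 0.144
P(phishing | evidence) = 0.0034381 / 0.20247 ≈ 0.017
P(romance scam | evidence) = 0.0095542 / 0.20247 ≈ 0.047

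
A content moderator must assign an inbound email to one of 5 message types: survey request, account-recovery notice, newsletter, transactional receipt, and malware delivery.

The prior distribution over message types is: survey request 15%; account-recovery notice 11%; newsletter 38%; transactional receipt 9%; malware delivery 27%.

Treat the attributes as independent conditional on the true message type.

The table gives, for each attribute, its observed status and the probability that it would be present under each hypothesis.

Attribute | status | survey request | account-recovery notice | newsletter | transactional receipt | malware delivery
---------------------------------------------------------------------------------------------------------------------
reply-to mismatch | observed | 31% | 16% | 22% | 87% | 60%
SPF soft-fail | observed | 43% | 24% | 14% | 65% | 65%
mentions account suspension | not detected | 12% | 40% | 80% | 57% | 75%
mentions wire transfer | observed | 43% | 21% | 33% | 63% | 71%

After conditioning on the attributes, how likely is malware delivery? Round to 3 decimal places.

Multiply each prior by the joint likelihood of the attribute pattern (using 1 − P(present | H) for each absent attribute):
  survey request: 0.15 × 0.31 × 0.43 × (1 − 0.12) × 0.43 = 0.0075661
  account-recovery notice: 0.11 × 0.16 × 0.24 × (1 − 0.40) × 0.21 = 0.00053222
  newsletter: 0.38 × 0.22 × 0.14 × (1 − 0.80) × 0.33 = 0.00077246
  transactional receipt: 0.09 × 0.87 × 0.65 × (1 − 0.57) × 0.63 = 0.013787
  malware delivery: 0.27 × 0.60 × 0.65 × (1 − 0.75) × 0.71 = 0.018691
The unnormalized weights sum to 0.041349.
P(malware delivery | evidence) = 0.018691 / 0.041349 ≈ 0.452.

0.452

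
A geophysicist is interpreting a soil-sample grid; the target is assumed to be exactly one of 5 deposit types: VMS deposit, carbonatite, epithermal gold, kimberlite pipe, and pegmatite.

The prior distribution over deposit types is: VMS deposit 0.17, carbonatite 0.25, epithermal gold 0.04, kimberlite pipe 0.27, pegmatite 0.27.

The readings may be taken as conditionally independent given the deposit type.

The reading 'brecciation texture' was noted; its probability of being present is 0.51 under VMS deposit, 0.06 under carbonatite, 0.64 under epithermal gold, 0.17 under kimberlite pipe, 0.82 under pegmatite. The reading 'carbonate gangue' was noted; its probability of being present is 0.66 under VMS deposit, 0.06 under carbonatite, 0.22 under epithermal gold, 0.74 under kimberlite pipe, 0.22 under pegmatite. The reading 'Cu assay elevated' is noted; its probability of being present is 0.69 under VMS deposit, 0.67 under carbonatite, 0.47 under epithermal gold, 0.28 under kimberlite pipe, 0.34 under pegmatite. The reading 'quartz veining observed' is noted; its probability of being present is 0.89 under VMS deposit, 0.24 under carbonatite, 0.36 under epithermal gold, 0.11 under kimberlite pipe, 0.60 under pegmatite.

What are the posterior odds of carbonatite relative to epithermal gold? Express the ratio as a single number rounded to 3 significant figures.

Posterior odds equal prior odds times the likelihood ratio; only the two competing hypotheses matter.
  carbonatite: 0.25 × 0.06 × 0.06 × 0.67 × 0.24 = 0.00014472
  epithermal gold: 0.04 × 0.64 × 0.22 × 0.47 × 0.36 = 0.00095293
Posterior odds = 0.00014472 / 0.00095293 ≈ 0.152.

0.152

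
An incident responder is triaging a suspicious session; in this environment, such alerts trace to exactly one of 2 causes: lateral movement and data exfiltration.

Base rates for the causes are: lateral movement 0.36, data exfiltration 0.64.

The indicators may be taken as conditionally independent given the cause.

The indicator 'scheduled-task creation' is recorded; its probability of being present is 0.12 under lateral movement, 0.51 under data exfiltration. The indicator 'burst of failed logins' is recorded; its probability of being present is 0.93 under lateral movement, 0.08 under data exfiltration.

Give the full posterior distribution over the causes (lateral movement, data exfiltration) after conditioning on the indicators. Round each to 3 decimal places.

For each hypothesis, the unnormalized posterior weight is prior × product of the indicator likelihoods:
  lateral movement: 0.36 × 0.12 × 0.93 = 0.040176
  data exfiltration: 0.64 × 0.51 × 0.08 = 0.026112
Marginal likelihood of the evidence = 0.066288.
P(lateral movement | evidence) = 0.040176 / 0.066288 ≈ 0.606
P(data exfiltration | evidence) = 0.026112 / 0.066288 ≈ 0.394

0.606, 0.394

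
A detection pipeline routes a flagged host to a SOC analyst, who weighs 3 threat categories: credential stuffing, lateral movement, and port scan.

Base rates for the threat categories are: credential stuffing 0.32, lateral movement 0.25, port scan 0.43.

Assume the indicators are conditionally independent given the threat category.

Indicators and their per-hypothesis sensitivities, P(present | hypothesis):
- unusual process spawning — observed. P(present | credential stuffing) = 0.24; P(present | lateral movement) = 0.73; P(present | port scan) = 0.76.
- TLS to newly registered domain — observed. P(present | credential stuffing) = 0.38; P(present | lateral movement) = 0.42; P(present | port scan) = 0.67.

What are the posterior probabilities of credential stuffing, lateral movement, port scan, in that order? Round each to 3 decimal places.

0.090, 0.236, 0.674

Multiply each prior by the joint likelihood of the indicator pattern:
  credential stuffing: 0.32 × 0.24 × 0.38 = 0.029184
  lateral movement: 0.25 × 0.73 × 0.42 = 0.07665
  port scan: 0.43 × 0.76 × 0.67 = 0.21896
Marginal likelihood of the evidence = 0.32479.
P(credential stuffing | evidence) = 0.029184 / 0.32479 ≈ 0.090
P(lateral movement | evidence) = 0.07665 / 0.32479 ≈ 0.236
P(port scan | evidence) = 0.21896 / 0.32479 ≈ 0.674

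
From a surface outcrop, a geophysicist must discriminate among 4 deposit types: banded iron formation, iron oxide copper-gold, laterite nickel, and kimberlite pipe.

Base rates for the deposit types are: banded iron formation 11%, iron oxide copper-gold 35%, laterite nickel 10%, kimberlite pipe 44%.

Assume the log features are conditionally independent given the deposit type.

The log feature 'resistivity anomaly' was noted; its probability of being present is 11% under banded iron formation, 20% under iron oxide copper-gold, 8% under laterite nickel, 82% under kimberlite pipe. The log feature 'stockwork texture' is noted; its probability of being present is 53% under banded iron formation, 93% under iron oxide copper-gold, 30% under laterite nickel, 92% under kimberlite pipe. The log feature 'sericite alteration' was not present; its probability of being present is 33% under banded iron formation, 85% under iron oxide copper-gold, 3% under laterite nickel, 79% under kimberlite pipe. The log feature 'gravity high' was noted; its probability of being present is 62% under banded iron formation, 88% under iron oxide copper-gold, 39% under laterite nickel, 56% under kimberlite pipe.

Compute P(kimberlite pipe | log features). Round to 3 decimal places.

By Bayes' rule with conditional independence, the unnormalized weight for each hypothesis is prior × ∏ likelihoods (using 1 − P(present | H) for each absent log feature):
  banded iron formation: 0.11 × 0.11 × 0.53 × (1 − 0.33) × 0.62 = 0.002664
  iron oxide copper-gold: 0.35 × 0.20 × 0.93 × (1 − 0.85) × 0.88 = 0.0085932
  laterite nickel: 0.10 × 0.08 × 0.30 × (1 − 0.03) × 0.39 = 0.00090792
  kimberlite pipe: 0.44 × 0.82 × 0.92 × (1 − 0.79) × 0.56 = 0.039036
Marginal likelihood of the evidence = 0.051201.
P(kimberlite pipe | evidence) = 0.039036 / 0.051201 ≈ 0.762.

0.762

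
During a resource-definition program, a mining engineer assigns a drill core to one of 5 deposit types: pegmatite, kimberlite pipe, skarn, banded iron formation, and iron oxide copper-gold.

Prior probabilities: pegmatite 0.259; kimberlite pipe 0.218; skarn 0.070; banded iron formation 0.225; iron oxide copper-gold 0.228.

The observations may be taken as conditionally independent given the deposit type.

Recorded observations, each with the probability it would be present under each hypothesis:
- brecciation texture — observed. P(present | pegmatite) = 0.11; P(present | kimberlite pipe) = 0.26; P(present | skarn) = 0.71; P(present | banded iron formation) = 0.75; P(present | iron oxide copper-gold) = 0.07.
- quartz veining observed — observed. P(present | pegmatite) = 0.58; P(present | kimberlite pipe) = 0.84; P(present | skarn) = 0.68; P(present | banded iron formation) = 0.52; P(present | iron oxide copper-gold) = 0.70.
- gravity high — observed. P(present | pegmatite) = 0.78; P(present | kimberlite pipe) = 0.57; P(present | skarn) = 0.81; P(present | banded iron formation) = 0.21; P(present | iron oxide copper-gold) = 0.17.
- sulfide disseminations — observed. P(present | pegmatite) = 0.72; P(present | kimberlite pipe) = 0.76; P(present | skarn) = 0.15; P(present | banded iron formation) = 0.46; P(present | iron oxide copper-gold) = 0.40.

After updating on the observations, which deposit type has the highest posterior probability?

kimberlite pipe

For each hypothesis, the unnormalized posterior weight is prior × product of the observation likelihoods:
  pegmatite: 0.259 × 0.11 × 0.58 × 0.78 × 0.72 = 0.00928
  kimberlite pipe: 0.218 × 0.26 × 0.84 × 0.57 × 0.76 = 0.020625
  skarn: 0.070 × 0.71 × 0.68 × 0.81 × 0.15 = 0.0041062
  banded iron formation: 0.225 × 0.75 × 0.52 × 0.21 × 0.46 = 0.0084767
  iron oxide copper-gold: 0.228 × 0.07 × 0.70 × 0.17 × 0.40 = 0.0007597
Normalizing constant Z = 0.00928 + 0.020625 + 0.0041062 + 0.0084767 + 0.0007597 = 0.043248.
P(pegmatite | evidence) ≈ 0.00928 / 0.043248 ≈ 0.215
P(kimberlite pipe | evidence) ≈ 0.020625 / 0.043248 ≈ 0.477
P(skarn | evidence) ≈ 0.0041062 / 0.043248 ≈ 0.095
P(banded iron formation | evidence) ≈ 0.0084767 / 0.043248 ≈ 0.196
P(iron oxide copper-gold | evidence) ≈ 0.0007597 / 0.043248 ≈ 0.018
The largest is 0.477, so kimberlite pipe is most probable.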